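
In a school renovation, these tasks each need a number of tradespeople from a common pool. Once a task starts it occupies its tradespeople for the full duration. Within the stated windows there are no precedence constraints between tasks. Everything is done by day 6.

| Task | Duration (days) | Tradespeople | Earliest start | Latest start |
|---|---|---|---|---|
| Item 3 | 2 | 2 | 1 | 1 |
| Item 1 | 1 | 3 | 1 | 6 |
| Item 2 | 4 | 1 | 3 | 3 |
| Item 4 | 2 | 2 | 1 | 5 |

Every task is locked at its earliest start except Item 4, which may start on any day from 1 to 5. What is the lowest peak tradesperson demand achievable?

5

Item 4@1: d1:7  d2:4  d3:1  d4:1  d5:1  d6:1 → peak 7
Item 4@2: d1:5  d2:4  d3:3  d4:1  d5:1  d6:1 → peak 5
Item 4@3: d1:5  d2:2  d3:3  d4:3  d5:1  d6:1 → peak 5
Item 4@4: d1:5  d2:2  d3:1  d4:3  d5:3  d6:1 → peak 5
Item 4@5: d1:5  d2:2  d3:1  d4:1  d5:3  d6:3 → peak 5
Best is Item 4@2, peak 5.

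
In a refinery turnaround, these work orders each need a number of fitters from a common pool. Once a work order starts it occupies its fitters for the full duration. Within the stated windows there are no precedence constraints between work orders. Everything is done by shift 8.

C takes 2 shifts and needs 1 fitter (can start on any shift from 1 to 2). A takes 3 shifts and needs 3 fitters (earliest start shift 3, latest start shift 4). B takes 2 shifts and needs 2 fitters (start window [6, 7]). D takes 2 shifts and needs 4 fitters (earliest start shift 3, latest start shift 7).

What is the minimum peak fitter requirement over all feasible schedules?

Early-start (C@1, A@3, B@6, D@3) gives peak 7: s1:1  s2:1  s3:7  s4:7  s5:3  s6:2  s7:2  s8:0.
Shift D→6.
Schedule C@1, A@3, B@6, D@6: s1:1  s2:1  s3:3  s4:3  s5:3  s6:6  s7:6  s8:0 — peak 6.

6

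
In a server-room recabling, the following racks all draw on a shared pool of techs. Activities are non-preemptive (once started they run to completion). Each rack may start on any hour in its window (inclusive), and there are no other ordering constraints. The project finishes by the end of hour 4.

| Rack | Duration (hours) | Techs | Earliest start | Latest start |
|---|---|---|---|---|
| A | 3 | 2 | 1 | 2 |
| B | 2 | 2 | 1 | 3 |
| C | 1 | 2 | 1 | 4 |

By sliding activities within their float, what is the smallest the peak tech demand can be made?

4

Early-start (A@1, B@1, C@1) gives peak 6: h1:6  h2:4  h3:2  h4:0.
Shift C→3.
Schedule A@1, B@1, C@3: h1:4  h2:4  h3:4  h4:0 — peak 4.
No arrangement of the 24 feasible schedules does better.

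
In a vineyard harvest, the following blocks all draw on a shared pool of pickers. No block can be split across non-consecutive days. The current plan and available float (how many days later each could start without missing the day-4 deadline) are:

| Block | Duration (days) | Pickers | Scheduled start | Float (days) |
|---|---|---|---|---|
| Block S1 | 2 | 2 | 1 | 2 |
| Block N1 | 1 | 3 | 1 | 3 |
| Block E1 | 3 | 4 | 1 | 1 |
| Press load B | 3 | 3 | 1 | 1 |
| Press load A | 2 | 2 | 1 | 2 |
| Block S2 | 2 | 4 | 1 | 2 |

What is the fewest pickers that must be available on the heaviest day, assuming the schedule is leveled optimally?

11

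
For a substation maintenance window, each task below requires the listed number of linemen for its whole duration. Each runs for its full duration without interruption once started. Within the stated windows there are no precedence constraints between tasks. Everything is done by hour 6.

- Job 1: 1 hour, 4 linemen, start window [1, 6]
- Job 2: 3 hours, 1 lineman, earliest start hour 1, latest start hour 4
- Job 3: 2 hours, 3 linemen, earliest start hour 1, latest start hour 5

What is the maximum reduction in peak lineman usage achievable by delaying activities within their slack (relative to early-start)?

4

Early-start peak: h1:8  h2:4  h3:1  h4:0  h5:0  h6:0 ⇒ 8.
Leveled (Job 1@1, Job 2@2, Job 3@2): h1:4  h2:4  h3:4  h4:1  h5:0  h6:0 ⇒ 4.
Reduction 8 − 4 = 4.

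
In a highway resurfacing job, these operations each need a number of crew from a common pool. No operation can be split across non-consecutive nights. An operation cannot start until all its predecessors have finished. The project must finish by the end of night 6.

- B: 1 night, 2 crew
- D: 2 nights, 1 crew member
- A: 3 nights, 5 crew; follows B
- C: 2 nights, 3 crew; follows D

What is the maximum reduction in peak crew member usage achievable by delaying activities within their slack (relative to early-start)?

Early-start peak: n1:3  n2:6  n3:8  n4:8  n5:0  n6:0 ⇒ 8.
Leveled (B@1, D@1, A@2, C@5): n1:3  n2:6  n3:5  n4:5  n5:3  n6:3 ⇒ 6.
Reduction 8 − 6 = 2.

2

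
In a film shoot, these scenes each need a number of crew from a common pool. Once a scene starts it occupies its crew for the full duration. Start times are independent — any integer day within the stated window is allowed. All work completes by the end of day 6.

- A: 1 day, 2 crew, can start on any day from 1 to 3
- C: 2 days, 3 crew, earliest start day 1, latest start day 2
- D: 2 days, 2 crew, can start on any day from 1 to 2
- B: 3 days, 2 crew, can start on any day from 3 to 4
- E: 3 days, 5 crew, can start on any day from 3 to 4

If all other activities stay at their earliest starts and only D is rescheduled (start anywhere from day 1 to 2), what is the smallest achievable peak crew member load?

7

D@1: d1:7  d2:5  d3:7  d4:7  d5:7  d6:0 → peak 7
D@2: d1:5  d2:5  d3:9  d4:7  d5:7  d6:0 → peak 9
Best is D@1, peak 7.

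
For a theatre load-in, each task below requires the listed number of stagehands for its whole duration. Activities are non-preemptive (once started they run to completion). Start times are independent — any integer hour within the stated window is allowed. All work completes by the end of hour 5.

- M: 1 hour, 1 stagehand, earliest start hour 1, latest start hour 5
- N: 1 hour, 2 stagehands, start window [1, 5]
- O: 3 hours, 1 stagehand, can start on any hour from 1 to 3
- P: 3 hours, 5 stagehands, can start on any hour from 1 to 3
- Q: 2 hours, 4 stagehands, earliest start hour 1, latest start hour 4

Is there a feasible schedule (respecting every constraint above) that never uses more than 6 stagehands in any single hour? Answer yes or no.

Schedule M@1, N@2, O@3, P@3, Q@1: h1:5  h2:6  h3:6  h4:6  h5:6 — peak 6 ≤ 6.

yes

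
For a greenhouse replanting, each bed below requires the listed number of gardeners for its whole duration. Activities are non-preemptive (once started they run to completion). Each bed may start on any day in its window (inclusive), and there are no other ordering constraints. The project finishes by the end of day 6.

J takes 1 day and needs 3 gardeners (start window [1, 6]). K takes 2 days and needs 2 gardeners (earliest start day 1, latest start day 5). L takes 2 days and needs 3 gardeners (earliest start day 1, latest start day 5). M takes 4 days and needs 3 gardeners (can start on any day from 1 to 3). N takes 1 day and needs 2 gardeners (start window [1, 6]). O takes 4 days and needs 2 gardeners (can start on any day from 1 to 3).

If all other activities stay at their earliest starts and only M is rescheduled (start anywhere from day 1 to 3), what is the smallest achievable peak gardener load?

12

M@1: d1:15  d2:10  d3:5  d4:5  d5:0  d6:0 → peak 15
M@2: d1:12  d2:10  d3:5  d4:5  d5:3  d6:0 → peak 12
M@3: d1:12  d2:7  d3:5  d4:5  d5:3  d6:3 → peak 12
Best is M@2, peak 12.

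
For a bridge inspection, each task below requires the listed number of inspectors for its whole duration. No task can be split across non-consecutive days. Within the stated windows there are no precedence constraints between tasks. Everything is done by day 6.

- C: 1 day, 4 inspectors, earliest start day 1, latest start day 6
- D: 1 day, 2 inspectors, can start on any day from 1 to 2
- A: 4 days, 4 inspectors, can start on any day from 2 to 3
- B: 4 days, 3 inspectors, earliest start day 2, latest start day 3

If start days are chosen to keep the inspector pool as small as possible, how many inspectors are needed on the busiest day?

7

Schedule C@1, D@1, A@2, B@2: d1:6  d2:7  d3:7  d4:7  d5:7  d6:0 — peak 7.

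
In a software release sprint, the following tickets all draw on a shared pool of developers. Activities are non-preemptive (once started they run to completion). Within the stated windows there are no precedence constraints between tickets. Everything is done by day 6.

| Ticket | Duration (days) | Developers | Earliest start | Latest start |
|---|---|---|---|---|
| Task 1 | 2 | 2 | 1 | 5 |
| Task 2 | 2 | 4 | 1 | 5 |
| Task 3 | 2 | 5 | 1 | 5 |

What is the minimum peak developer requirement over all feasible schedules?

Early-start (Task 1@1, Task 2@1, Task 3@1) gives peak 11: d1:11  d2:11  d3:0  d4:0  d5:0  d6:0.
Shift Task 2→3, Task 3→5.
Schedule Task 1@1, Task 2@3, Task 3@5: d1:2  d2:2  d3:4  d4:4  d5:5  d6:5 — peak 5.

5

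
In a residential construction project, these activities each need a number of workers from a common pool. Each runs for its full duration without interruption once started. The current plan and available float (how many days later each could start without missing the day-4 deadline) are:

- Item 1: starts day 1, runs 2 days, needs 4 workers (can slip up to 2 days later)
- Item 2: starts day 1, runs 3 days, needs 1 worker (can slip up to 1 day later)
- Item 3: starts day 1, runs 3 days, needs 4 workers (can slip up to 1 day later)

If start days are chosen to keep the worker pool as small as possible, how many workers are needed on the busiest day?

9

Schedule Item 1@1, Item 2@1, Item 3@1: d1:9  d2:9  d3:5  d4:0 — peak 9.
No arrangement of the 12 feasible schedules does better.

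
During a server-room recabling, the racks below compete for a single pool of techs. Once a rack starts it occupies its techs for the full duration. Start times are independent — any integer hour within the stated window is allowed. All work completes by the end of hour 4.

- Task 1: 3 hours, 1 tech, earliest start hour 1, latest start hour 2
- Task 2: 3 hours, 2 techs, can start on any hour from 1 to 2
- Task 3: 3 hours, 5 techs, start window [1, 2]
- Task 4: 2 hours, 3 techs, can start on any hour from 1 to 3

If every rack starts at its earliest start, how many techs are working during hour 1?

11

At early start, hour 1 has: Task 1, Task 2, Task 3, Task 4.
Demand: 1 + 2 + 5 + 3 = 11.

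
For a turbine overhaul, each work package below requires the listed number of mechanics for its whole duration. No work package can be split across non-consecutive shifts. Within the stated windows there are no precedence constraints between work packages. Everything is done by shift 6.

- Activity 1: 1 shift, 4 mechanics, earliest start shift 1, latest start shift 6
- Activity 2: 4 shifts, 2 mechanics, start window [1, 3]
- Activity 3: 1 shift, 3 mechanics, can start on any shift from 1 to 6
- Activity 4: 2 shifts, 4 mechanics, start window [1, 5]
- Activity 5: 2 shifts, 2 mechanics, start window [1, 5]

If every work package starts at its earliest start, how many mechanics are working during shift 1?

At early start, shift 1 has: Activity 1, Activity 2, Activity 3, Activity 4, Activity 5.
Demand: 4 + 2 + 3 + 4 + 2 = 15.

15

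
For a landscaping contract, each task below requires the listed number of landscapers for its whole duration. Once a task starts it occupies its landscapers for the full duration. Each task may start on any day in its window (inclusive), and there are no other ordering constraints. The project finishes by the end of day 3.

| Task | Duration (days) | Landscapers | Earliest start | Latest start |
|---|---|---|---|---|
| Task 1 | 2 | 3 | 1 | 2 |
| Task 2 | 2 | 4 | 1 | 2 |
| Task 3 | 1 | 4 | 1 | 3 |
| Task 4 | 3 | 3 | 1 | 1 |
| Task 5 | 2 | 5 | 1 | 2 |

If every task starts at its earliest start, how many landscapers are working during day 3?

3

At early start, day 3 has: Task 4.
Demand: 3 = 3.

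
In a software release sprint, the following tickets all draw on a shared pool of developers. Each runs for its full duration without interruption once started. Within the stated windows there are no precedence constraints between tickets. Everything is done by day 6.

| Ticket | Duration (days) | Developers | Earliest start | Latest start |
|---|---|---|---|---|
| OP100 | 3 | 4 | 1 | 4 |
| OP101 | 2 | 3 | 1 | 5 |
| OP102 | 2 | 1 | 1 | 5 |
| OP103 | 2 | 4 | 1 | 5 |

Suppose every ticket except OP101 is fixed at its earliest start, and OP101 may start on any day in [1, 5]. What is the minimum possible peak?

9

OP101@1: d1:12  d2:12  d3:4  d4:0  d5:0  d6:0 → peak 12
OP101@2: d1:9  d2:12  d3:7  d4:0  d5:0  d6:0 → peak 12
OP101@3: d1:9  d2:9  d3:7  d4:3  d5:0  d6:0 → peak 9
OP101@4: d1:9  d2:9  d3:4  d4:3  d5:3  d6:0 → peak 9
OP101@5: d1:9  d2:9  d3:4  d4:0  d5:3  d6:3 → peak 9
Best is OP101@3, peak 9.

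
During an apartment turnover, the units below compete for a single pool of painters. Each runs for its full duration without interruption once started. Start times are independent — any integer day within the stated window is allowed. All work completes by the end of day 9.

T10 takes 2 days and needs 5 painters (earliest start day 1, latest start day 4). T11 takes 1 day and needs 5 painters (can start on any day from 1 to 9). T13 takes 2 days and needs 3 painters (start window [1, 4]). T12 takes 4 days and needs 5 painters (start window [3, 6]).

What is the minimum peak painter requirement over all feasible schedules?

5

Early-start (T10@1, T11@1, T13@1, T12@3) gives peak 13: d1:13  d2:8  d3:5  d4:5  d5:5  d6:5  d7:0  d8:0  d9:0.
Shift T11→3, T13→4, T12→6.
Schedule T10@1, T11@3, T13@4, T12@6: d1:5  d2:5  d3:5  d4:3  d5:3  d6:5  d7:5  d8:5  d9:5 — peak 5.
Total painter-days = 41 over 9 days ⇒ peak ≥ ⌈41/9⌉ = 5, so 5 is optimal.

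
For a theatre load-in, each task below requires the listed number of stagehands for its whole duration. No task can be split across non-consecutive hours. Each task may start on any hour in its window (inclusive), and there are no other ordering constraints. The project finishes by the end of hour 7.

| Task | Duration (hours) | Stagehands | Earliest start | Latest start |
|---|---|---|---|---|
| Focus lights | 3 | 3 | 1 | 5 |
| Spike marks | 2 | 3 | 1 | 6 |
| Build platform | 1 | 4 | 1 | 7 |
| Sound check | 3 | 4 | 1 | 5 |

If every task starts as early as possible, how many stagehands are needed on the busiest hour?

14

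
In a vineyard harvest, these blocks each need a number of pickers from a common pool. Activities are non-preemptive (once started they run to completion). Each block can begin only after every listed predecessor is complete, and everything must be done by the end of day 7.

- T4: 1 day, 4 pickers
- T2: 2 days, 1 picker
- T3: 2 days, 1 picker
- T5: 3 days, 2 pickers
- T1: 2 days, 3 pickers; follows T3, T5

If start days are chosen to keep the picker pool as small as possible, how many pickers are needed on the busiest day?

Early-start (T4@1, T2@1, T3@1, T5@1, T1@4) gives peak 8: d1:8  d2:4  d3:2  d4:3  d5:3  d6:0  d7:0.
Shift T2→2, T3→2, T5→2, T1→5.
Schedule T4@1, T2@2, T3@2, T5@2, T1@5: d1:4  d2:4  d3:4  d4:2  d5:3  d6:3  d7:0 — peak 4.

4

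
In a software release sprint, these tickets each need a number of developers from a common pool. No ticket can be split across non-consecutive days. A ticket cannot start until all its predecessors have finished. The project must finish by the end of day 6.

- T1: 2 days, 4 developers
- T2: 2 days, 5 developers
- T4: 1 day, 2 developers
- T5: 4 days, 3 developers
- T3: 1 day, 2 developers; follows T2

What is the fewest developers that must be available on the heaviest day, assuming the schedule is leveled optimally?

7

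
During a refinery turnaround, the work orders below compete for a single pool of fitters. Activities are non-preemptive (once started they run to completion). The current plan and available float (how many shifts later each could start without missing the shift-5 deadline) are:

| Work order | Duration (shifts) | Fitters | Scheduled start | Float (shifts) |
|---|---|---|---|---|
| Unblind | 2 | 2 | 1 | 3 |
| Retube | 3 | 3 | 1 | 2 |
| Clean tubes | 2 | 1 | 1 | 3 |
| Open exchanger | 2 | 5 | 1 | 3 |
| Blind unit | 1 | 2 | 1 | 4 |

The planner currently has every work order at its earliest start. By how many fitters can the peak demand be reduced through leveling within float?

7

Early-start peak: s1:13  s2:11  s3:3  s4:0  s5:0 ⇒ 13.
Leveled (Unblind@1, Retube@1, Clean tubes@1, Open exchanger@4, Blind unit@3): s1:6  s2:6  s3:5  s4:5  s5:5 ⇒ 6.
Reduction 13 − 6 = 7.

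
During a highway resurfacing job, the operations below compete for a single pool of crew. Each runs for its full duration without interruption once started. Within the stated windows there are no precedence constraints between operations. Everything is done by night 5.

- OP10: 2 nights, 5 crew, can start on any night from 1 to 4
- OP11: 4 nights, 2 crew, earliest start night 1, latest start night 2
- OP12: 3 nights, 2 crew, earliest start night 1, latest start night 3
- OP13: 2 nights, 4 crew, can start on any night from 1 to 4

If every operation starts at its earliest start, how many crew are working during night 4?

2

At early start, night 4 has: OP11.
Demand: 2 = 2.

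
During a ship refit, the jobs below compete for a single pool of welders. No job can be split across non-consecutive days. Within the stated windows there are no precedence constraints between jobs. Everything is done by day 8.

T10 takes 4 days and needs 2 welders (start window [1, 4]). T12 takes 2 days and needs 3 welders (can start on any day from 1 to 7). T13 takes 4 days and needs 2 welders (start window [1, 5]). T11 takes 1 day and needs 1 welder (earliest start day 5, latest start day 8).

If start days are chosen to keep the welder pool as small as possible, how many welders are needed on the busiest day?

Early-start (T10@1, T12@1, T13@1, T11@5) gives peak 7: d1:7  d2:7  d3:4  d4:4  d5:1  d6:0  d7:0  d8:0.
Shift T12→5.
Schedule T10@1, T12@5, T13@1, T11@5: d1:4  d2:4  d3:4  d4:4  d5:4  d6:3  d7:0  d8:0 — peak 4.

4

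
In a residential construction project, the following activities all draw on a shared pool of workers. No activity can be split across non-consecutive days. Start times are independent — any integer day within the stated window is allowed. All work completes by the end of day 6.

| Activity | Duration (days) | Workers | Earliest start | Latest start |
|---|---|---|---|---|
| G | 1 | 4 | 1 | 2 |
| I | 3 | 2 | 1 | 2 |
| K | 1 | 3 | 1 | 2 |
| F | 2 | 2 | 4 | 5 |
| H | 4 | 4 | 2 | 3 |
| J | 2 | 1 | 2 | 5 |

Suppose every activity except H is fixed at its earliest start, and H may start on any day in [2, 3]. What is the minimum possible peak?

9

H@2: d1:9  d2:7  d3:7  d4:6  d5:6  d6:0 → peak 9
H@3: d1:9  d2:3  d3:7  d4:6  d5:6  d6:4 → peak 9
Best is H@2, peak 9.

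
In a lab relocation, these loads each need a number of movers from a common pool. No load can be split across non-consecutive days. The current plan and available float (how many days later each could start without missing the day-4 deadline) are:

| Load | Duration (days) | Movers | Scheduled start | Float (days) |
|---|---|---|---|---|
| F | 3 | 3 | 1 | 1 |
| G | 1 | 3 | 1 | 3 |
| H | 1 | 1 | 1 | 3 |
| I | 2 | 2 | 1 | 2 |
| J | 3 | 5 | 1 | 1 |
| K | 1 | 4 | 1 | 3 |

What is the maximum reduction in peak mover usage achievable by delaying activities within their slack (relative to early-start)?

Early-start peak: d1:18  d2:10  d3:8  d4:0 ⇒ 18.
Leveled (F@1, G@1, H@1, I@1, J@2, K@4): d1:9  d2:10  d3:8  d4:9 ⇒ 10.
Reduction 18 − 10 = 8.

8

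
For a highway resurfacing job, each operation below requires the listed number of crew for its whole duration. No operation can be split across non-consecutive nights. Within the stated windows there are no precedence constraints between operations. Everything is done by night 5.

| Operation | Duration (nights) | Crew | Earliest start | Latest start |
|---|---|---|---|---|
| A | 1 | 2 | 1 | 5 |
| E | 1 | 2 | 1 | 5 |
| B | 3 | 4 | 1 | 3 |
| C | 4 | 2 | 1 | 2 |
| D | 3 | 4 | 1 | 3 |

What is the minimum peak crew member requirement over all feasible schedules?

10

Early-start (A@1, E@1, B@1, C@1, D@1) gives peak 14: n1:14  n2:10  n3:10  n4:2  n5:0.
Shift D→2.
Schedule A@1, E@1, B@1, C@1, D@2: n1:10  n2:10  n3:10  n4:6  n5:0 — peak 10.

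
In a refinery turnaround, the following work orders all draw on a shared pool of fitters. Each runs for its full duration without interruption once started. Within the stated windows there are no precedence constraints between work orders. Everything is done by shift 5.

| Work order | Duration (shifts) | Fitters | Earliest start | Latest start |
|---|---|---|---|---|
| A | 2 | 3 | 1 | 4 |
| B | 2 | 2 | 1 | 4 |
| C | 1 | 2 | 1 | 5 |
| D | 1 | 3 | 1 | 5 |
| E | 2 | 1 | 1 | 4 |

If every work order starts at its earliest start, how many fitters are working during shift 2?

At early start, shift 2 has: A, B, E.
Demand: 3 + 2 + 1 = 6.

6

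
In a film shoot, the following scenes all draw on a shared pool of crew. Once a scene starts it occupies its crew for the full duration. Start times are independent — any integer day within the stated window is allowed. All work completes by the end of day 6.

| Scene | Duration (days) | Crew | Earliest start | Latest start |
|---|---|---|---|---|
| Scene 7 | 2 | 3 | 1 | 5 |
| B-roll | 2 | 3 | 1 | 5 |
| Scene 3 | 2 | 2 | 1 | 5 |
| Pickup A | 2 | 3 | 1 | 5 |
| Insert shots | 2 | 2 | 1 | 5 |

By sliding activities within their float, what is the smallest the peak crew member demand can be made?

5

Early-start (Scene 7@1, B-roll@1, Scene 3@1, Pickup A@1, Insert shots@1) gives peak 13: d1:13  d2:13  d3:0  d4:0  d5:0  d6:0.
Shift B-roll→3, Pickup A→5, Insert shots→3.
Schedule Scene 7@1, B-roll@3, Scene 3@1, Pickup A@5, Insert shots@3: d1:5  d2:5  d3:5  d4:5  d5:3  d6:3 — peak 5.
Total crew member-days = 26 over 6 days ⇒ peak ≥ ⌈26/6⌉ = 5, so 5 is optimal.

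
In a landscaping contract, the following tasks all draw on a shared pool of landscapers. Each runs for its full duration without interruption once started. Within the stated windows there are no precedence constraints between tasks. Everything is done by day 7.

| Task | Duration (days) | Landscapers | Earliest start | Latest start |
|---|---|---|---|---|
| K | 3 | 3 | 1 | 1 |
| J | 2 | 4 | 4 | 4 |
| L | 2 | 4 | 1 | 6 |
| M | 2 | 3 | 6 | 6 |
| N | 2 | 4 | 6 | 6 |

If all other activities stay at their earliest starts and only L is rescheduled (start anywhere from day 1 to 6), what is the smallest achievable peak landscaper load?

7

L@1: d1:7  d2:7  d3:3  d4:4  d5:4  d6:7  d7:7 → peak 7
L@2: d1:3  d2:7  d3:7  d4:4  d5:4  d6:7  d7:7 → peak 7
L@3: d1:3  d2:3  d3:7  d4:8  d5:4  d6:7  d7:7 → peak 8
L@4: d1:3  d2:3  d3:3  d4:8  d5:8  d6:7  d7:7 → peak 8
L@5: d1:3  d2:3  d3:3  d4:4  d5:8  d6:11  d7:7 → peak 11
L@6: d1:3  d2:3  d3:3  d4:4  d5:4  d6:11  d7:11 → peak 11
Best is L@1, peak 7.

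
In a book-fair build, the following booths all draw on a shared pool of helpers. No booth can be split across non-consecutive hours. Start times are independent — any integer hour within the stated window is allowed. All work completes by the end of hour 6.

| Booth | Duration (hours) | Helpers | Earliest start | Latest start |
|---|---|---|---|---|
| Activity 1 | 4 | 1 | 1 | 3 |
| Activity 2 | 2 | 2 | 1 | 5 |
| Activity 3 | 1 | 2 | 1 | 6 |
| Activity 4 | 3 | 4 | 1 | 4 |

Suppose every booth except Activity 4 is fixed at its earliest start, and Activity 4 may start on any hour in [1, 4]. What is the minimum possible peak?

5

Activity 4@1: h1:9  h2:7  h3:5  h4:1  h5:0  h6:0 → peak 9
Activity 4@2: h1:5  h2:7  h3:5  h4:5  h5:0  h6:0 → peak 7
Activity 4@3: h1:5  h2:3  h3:5  h4:5  h5:4  h6:0 → peak 5
Activity 4@4: h1:5  h2:3  h3:1  h4:5  h5:4  h6:4 → peak 5
Best is Activity 4@3, peak 5.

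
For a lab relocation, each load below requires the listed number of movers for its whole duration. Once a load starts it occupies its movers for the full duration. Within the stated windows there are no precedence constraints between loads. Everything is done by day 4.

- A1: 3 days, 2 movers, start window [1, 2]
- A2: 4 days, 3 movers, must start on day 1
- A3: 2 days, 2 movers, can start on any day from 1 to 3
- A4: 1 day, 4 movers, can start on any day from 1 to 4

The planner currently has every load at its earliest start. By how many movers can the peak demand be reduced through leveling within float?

Early-start peak: d1:11  d2:7  d3:5  d4:3 ⇒ 11.
Leveled (A1@1, A2@1, A3@1, A4@4): d1:7  d2:7  d3:5  d4:7 ⇒ 7.
Reduction 11 − 7 = 4.

4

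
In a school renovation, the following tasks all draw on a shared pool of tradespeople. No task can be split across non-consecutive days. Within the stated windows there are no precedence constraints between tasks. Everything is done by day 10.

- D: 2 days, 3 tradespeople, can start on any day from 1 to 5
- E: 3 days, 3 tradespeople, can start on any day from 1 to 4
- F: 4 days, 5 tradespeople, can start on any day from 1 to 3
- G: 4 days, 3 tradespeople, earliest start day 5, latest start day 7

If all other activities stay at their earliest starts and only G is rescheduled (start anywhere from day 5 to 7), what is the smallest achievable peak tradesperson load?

11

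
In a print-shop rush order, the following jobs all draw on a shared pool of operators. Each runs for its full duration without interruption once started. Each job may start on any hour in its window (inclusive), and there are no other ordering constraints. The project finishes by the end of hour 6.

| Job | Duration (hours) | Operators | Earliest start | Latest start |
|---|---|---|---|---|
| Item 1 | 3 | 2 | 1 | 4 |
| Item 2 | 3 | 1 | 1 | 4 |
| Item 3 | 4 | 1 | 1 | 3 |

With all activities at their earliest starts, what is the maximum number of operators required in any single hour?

4

Early-start schedule: Item 1@1, Item 2@1, Item 3@1.
Load per hour: hour 1: 4, hour 2: 4, hour 3: 4, hour 4: 1, hour 5: 0, hour 6: 0.
Peak is 4.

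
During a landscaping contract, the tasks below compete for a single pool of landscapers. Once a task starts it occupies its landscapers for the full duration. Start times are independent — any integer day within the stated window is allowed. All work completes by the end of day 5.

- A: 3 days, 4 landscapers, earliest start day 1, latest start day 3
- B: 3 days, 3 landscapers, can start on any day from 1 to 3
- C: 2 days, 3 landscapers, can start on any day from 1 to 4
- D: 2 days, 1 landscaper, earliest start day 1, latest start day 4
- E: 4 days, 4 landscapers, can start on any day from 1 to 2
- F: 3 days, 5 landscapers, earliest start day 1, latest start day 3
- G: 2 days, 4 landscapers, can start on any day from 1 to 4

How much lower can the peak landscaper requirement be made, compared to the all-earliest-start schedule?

8

Early-start peak: d1:24  d2:24  d3:16  d4:4  d5:0 ⇒ 24.
Leveled (A@1, B@1, C@1, D@1, E@1, F@3, G@4): d1:15  d2:15  d3:16  d4:13  d5:9 ⇒ 16.
Reduction 24 − 16 = 8.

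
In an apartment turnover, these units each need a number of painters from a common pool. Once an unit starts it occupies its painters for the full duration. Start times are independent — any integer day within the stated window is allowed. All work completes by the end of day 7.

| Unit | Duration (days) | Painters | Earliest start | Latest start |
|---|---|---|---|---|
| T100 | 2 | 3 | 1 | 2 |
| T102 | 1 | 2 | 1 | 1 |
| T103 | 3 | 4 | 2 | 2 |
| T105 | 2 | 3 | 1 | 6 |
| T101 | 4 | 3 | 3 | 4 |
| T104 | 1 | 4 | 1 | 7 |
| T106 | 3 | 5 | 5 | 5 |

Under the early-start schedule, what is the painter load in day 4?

7

At early start, day 4 has: T103, T101.
Demand: 4 + 3 = 7.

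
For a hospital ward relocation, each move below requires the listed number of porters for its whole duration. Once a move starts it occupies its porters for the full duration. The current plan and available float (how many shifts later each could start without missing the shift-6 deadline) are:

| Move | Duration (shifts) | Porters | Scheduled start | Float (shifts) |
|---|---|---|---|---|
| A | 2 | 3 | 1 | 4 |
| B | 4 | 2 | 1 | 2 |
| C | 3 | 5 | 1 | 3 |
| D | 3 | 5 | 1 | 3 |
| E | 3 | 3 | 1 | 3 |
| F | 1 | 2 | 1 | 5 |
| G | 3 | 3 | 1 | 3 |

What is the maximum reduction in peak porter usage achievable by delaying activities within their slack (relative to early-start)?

11

Early-start peak: s1:23  s2:21  s3:18  s4:2  s5:0  s6:0 ⇒ 23.
Leveled (A@1, B@1, C@4, D@4, E@1, F@3, G@1): s1:11  s2:11  s3:10  s4:12  s5:10  s6:10 ⇒ 12.
Reduction 23 − 12 = 11.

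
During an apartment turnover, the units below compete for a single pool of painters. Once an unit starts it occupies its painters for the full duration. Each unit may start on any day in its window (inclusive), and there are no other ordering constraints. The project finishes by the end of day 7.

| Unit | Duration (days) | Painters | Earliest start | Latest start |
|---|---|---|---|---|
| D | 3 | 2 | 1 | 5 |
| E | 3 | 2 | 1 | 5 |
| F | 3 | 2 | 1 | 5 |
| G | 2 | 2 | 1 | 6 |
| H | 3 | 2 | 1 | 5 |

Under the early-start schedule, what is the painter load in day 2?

10

At early start, day 2 has: D, E, F, G, H.
Demand: 2 + 2 + 2 + 2 + 2 = 10.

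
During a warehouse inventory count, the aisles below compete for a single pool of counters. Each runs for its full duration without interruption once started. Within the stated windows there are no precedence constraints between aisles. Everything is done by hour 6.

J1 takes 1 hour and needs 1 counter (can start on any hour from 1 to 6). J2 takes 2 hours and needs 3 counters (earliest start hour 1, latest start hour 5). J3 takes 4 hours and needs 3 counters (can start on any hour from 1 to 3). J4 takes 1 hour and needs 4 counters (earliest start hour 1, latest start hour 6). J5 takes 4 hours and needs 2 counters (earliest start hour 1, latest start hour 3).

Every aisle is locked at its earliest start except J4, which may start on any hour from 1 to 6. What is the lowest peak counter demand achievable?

J4@1: h1:13  h2:8  h3:5  h4:5  h5:0  h6:0 → peak 13
J4@2: h1:9  h2:12  h3:5  h4:5  h5:0  h6:0 → peak 12
J4@3: h1:9  h2:8  h3:9  h4:5  h5:0  h6:0 → peak 9
J4@4: h1:9  h2:8  h3:5  h4:9  h5:0  h6:0 → peak 9
J4@5: h1:9  h2:8  h3:5  h4:5  h5:4  h6:0 → peak 9
J4@6: h1:9  h2:8  h3:5  h4:5  h5:0  h6:4 → peak 9
Best is J4@3, peak 9.

9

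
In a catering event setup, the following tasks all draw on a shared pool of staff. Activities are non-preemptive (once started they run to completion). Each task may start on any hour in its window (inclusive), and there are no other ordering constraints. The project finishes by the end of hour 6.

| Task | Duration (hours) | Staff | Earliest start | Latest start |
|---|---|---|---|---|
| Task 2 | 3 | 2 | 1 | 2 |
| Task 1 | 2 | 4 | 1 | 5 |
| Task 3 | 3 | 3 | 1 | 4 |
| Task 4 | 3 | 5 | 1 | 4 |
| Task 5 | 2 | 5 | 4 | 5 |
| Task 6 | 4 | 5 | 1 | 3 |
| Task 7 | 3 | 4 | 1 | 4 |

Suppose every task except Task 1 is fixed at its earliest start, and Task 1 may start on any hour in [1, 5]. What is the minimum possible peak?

19

Task 1@1: h1:23  h2:23  h3:19  h4:10  h5:5  h6:0 → peak 23
Task 1@2: h1:19  h2:23  h3:23  h4:10  h5:5  h6:0 → peak 23
Task 1@3: h1:19  h2:19  h3:23  h4:14  h5:5  h6:0 → peak 23
Task 1@4: h1:19  h2:19  h3:19  h4:14  h5:9  h6:0 → peak 19
Task 1@5: h1:19  h2:19  h3:19  h4:10  h5:9  h6:4 → peak 19
Best is Task 1@4, peak 19.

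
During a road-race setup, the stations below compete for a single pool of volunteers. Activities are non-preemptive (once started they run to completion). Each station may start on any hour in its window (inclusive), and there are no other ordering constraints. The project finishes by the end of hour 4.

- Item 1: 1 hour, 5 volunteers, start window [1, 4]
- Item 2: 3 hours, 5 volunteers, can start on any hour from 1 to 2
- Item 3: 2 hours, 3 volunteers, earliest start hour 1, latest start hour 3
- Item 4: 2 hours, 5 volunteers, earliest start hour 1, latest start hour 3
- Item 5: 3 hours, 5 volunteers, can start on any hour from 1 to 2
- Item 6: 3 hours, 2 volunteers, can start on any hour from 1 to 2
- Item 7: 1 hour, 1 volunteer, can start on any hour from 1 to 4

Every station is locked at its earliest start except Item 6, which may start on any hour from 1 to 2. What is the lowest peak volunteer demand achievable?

24

Item 6@1: h1:26  h2:20  h3:12  h4:0 → peak 26
Item 6@2: h1:24  h2:20  h3:12  h4:2 → peak 24
Best is Item 6@2, peak 24.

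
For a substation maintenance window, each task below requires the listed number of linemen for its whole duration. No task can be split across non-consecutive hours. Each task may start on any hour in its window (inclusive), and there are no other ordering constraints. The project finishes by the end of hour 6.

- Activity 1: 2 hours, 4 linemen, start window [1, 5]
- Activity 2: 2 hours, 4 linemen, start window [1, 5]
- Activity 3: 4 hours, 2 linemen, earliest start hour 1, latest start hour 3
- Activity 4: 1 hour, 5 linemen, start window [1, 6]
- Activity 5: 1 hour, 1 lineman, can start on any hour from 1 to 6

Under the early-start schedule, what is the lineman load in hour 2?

10

At early start, hour 2 has: Activity 1, Activity 2, Activity 3.
Demand: 4 + 4 + 2 = 10.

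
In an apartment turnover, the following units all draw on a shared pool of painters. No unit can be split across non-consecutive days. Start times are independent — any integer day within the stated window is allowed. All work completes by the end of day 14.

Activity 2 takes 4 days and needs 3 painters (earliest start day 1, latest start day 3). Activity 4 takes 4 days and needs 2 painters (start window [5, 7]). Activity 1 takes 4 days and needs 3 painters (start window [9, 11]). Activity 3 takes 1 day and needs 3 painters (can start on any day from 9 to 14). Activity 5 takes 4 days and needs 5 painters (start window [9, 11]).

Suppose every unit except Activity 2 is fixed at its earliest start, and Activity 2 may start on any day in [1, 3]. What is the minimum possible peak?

Activity 2@1: d1:3  d2:3  d3:3  d4:3  d5:2  d6:2  d7:2  d8:2  d9:11  d10:8  d11:8  d12:8  d13:0  d14:0 → peak 11
Activity 2@2: d1:0  d2:3  d3:3  d4:3  d5:5  d6:2  d7:2  d8:2  d9:11  d10:8  d11:8  d12:8  d13:0  d14:0 → peak 11
Activity 2@3: d1:0  d2:0  d3:3  d4:3  d5:5  d6:5  d7:2  d8:2  d9:11  d10:8  d11:8  d12:8  d13:0  d14:0 → peak 11
Best is Activity 2@1, peak 11.

11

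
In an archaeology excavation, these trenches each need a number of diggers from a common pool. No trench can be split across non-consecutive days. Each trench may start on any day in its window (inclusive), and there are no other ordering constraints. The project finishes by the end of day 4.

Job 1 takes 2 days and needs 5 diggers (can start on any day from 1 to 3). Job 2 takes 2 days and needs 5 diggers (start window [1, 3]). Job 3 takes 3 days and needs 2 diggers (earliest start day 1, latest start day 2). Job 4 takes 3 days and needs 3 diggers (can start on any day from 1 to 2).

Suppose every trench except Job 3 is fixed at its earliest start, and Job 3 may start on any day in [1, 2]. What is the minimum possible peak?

Job 3@1: d1:15  d2:15  d3:5  d4:0 → peak 15
Job 3@2: d1:13  d2:15  d3:5  d4:2 → peak 15
Best is Job 3@1, peak 15.

15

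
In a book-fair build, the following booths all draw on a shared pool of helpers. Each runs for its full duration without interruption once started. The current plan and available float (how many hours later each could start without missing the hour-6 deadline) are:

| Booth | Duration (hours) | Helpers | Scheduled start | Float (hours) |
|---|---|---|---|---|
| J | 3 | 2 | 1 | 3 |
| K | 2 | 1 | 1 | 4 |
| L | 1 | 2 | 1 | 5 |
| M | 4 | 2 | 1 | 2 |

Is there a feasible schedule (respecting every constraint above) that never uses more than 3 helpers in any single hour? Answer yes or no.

The minimum achievable peak is 4; 3 < 4, so no feasible schedule stays within the cap.

no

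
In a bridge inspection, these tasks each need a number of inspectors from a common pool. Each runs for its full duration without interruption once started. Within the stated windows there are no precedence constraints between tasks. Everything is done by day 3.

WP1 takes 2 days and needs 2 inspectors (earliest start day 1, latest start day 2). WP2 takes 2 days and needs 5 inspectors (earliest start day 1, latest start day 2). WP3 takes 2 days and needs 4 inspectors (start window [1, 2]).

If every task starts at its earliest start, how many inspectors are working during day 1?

11

At early start, day 1 has: WP1, WP2, WP3.
Demand: 2 + 5 + 4 = 11.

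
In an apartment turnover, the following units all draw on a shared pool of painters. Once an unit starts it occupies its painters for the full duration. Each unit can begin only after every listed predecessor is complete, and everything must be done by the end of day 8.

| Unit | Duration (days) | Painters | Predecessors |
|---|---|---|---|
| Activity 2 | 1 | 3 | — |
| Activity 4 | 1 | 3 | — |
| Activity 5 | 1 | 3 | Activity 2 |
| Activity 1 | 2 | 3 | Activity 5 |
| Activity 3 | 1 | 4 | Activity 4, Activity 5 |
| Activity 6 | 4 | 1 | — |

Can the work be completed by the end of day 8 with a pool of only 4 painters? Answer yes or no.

yes

Schedule Activity 2@1, Activity 4@2, Activity 5@3, Activity 1@4, Activity 3@6, Activity 6@1: d1:4  d2:4  d3:4  d4:4  d5:3  d6:4  d7:0  d8:0 — peak 4 ≤ 4.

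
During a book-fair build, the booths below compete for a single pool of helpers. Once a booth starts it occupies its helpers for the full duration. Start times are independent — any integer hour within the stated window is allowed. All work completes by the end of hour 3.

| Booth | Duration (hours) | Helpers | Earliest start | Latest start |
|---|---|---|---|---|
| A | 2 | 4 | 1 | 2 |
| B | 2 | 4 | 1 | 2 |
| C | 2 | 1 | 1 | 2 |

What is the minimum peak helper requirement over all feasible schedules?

Schedule A@1, B@1, C@1: h1:9  h2:9  h3:0 — peak 9.
No arrangement of the 8 feasible schedules does better.

9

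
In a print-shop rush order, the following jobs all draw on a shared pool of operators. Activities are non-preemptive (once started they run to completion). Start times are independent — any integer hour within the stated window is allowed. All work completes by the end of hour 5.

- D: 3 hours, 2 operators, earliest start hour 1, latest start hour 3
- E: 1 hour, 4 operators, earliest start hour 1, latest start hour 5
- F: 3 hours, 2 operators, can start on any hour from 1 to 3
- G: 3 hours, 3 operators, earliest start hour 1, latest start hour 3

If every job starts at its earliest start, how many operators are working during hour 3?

At early start, hour 3 has: D, F, G.
Demand: 2 + 2 + 3 = 7.

7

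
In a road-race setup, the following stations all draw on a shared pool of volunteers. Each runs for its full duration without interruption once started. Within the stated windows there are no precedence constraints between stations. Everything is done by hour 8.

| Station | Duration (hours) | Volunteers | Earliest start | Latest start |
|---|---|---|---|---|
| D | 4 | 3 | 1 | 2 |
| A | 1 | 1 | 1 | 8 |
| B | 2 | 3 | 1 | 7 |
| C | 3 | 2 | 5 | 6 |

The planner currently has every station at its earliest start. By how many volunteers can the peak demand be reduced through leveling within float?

Early-start peak: h1:7  h2:6  h3:3  h4:3  h5:2  h6:2  h7:2  h8:0 ⇒ 7.
Leveled (D@1, A@1, B@5, C@5): h1:4  h2:3  h3:3  h4:3  h5:5  h6:5  h7:2  h8:0 ⇒ 5.
Reduction 7 − 5 = 2.

2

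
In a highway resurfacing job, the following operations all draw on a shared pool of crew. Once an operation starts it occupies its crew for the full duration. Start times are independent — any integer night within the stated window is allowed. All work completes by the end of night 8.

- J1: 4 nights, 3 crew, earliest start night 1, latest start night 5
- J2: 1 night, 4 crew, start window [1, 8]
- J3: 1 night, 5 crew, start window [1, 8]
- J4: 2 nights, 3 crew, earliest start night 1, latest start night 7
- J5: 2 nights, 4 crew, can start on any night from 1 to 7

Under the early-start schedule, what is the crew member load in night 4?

At early start, night 4 has: J1.
Demand: 3 = 3.

3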